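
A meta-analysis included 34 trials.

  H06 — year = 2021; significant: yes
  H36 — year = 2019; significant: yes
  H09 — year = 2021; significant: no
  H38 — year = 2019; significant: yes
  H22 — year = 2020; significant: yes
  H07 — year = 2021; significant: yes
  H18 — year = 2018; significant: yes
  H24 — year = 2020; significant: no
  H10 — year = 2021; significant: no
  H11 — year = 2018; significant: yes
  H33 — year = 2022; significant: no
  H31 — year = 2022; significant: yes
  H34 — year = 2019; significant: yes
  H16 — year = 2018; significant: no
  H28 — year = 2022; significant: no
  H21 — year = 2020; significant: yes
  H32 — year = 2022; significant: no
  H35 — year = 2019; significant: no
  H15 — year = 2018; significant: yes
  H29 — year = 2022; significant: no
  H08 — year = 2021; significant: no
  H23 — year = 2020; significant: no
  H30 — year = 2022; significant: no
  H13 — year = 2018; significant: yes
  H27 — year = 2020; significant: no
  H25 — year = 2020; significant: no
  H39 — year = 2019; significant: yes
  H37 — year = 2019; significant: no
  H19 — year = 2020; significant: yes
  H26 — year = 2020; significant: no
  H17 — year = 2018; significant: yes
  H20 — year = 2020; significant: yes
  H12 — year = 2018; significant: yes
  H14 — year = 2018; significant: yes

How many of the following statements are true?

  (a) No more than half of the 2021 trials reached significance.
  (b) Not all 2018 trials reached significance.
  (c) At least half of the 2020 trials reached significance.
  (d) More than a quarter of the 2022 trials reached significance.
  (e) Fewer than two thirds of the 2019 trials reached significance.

(a) 2021: |A| = 5, |A ∩ B| = 2; needs |A ∩ B| ≤ |A ∖ B| — true.
(b) 2018: |A| = 8, |A ∩ B| = 7; needs A ⊄ B (|A ∖ B| ≥ 1) — true.
(c) 2020: |A| = 9, |A ∩ B| = 4; needs |A ∩ B| ≥ |A ∖ B| — false.
(d) 2022: |A| = 6, |A ∩ B| = 1; needs |A ∩ B| / |A| > 1/4 — false.
(e) 2019: |A| = 6, |A ∩ B| = 4; needs |A ∩ B| / |A| < 2/3 — false.

2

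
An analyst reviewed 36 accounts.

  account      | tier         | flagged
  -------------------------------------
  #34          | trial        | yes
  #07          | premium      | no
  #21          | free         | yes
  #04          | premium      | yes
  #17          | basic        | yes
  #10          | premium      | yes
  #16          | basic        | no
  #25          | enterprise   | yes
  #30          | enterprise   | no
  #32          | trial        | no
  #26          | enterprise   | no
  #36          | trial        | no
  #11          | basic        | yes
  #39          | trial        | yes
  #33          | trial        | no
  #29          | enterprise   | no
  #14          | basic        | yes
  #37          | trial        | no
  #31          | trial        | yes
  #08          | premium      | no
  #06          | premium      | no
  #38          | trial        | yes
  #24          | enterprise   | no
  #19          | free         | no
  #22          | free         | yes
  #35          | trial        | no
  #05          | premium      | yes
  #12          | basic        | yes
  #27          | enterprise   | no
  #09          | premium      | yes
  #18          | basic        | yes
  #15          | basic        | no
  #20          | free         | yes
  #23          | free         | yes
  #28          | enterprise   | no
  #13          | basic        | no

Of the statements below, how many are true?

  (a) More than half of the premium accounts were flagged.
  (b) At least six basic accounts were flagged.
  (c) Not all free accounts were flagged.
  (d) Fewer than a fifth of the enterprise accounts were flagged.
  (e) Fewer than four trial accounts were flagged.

3

(a) premium: |A| = 7, |A ∩ B| = 4; needs |A ∩ B| > |A ∖ B| — true.
(b) basic: |A| = 8, |A ∩ B| = 5; needs |A ∩ B| ≥ 6 — false.
(c) free: |A| = 5, |A ∩ B| = 4; needs A ⊄ B (|A ∖ B| ≥ 1) — true.
(d) enterprise: |A| = 7, |A ∩ B| = 1; needs |A ∩ B| / |A| < 1/5 — true.
(e) trial: |A| = 9, |A ∩ B| = 4; needs |A ∩ B| < 4 — false.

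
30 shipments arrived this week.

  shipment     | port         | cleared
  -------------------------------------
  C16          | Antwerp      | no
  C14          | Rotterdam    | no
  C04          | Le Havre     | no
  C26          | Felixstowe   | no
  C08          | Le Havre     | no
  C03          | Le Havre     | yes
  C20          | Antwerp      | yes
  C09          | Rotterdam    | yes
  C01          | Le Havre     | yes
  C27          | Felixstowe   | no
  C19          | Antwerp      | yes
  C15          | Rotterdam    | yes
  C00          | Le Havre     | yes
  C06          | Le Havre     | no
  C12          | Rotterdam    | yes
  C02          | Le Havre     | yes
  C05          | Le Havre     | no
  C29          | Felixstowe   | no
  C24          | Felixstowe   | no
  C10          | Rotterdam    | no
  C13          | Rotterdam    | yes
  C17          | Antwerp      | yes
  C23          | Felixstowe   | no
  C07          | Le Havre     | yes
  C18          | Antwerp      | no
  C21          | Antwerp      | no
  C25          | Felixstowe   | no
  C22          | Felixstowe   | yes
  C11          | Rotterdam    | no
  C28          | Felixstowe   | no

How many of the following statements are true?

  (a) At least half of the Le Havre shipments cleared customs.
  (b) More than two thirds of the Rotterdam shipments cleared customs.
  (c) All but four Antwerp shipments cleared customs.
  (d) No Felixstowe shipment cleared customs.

(a) Le Havre: |A| = 9, |A ∩ B| = 5; needs |A ∩ B| ≥ |A ∖ B| — true.
(b) Rotterdam: |A| = 7, |A ∩ B| = 4; needs |A ∩ B| / |A| > 2/3 — false.
(c) Antwerp: |A| = 6, |A ∩ B| = 3; needs |A ∖ B| = 4 — false.
(d) Felixstowe: |A| = 8, |A ∩ B| = 1; needs A ∩ B = ∅ (|A ∩ B| = 0) — false.

1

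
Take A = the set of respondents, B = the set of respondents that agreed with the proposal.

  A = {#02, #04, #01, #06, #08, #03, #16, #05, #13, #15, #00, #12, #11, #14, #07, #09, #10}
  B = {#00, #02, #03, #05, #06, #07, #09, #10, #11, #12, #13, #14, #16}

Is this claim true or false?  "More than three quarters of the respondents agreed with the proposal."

True

Truth condition: |A ∩ B| / |A| > 3/4.
|A| = 17, |A ∩ B| = 13, |A ∖ B| = 4.
|A ∩ B|/|A| = 13/17, so the statement is true.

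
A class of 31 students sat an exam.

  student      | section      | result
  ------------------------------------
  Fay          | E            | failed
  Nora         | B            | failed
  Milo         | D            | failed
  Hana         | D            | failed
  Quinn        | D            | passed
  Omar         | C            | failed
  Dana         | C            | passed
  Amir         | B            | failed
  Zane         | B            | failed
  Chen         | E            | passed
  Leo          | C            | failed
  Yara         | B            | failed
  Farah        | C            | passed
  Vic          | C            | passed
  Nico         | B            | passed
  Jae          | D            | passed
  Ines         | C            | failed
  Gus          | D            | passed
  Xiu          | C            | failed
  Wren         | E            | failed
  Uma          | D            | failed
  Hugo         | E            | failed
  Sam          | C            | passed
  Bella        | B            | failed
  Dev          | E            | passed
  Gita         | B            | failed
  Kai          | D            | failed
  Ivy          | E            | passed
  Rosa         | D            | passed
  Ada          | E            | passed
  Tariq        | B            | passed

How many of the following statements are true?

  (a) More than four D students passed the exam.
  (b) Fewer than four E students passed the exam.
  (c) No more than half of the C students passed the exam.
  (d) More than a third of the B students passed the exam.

1

(a) D: |A| = 8, |A ∩ B| = 4; needs |A ∩ B| > 4 — false.
(b) E: |A| = 7, |A ∩ B| = 4; needs |A ∩ B| < 4 — false.
(c) C: |A| = 8, |A ∩ B| = 4; needs |A ∩ B| ≤ |A ∖ B| — true.
(d) B: |A| = 8, |A ∩ B| = 2; needs |A ∩ B| / |A| > 1/3 — false.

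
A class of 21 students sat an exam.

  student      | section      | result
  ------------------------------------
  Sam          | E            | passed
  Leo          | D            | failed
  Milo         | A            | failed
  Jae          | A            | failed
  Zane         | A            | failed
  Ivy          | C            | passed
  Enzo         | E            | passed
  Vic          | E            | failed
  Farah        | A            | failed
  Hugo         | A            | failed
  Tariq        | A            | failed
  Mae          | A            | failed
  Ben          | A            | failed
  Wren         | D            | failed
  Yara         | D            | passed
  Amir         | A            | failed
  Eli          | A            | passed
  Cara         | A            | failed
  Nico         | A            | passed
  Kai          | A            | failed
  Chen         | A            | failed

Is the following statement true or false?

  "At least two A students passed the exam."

'At least two A students passed the exam' holds iff |A ∩ B| ≥ 2.
A (the restrictor) = {Milo, Jae, Zane, Farah, Hugo, Tariq, Mae, Ben, Amir, Eli, Cara, Nico, Kai, Chen}, |A| = 14.
A ∩ B = {Eli, Nico}, so |A ∩ B| = 2.
|A ∩ B| = 2, so the statement is true.

True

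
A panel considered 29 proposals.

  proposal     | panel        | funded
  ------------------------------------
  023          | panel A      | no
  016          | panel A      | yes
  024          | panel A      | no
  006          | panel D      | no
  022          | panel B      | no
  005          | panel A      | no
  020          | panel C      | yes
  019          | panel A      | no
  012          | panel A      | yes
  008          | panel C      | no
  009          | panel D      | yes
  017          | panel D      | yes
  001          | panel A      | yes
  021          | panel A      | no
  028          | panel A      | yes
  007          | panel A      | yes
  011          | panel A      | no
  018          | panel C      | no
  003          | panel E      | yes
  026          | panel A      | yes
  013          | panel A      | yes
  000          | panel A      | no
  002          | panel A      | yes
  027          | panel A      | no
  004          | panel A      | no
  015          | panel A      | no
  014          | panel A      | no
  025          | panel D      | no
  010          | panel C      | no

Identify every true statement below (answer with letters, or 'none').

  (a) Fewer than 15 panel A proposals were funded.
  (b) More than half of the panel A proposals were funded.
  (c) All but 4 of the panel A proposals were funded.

|A| = 19, |A ∩ B| = 8, |A ∖ B| = 11.
(a) |A ∩ B| < 15: holds.
(b) |A ∩ B| > |A ∖ B|: fails.
(c) |A ∖ B| = 4: fails.

(a)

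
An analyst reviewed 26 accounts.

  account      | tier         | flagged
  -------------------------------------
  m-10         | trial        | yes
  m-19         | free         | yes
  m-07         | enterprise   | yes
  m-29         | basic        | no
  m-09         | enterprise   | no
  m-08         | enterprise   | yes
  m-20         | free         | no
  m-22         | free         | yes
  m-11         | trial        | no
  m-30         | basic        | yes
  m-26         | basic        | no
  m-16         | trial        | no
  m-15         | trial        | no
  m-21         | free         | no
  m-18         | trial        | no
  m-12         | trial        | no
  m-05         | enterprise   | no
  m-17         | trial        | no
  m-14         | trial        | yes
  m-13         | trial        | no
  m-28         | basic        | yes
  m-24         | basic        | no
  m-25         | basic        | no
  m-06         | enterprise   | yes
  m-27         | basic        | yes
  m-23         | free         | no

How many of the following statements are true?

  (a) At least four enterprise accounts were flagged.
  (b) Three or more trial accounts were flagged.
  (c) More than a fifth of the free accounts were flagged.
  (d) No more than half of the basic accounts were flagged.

2

(a) enterprise: |A| = 5, |A ∩ B| = 3; needs |A ∩ B| ≥ 4 — false.
(b) trial: |A| = 9, |A ∩ B| = 2; needs |A ∩ B| ≥ 3 — false.
(c) free: |A| = 5, |A ∩ B| = 2; needs |A ∩ B| / |A| > 1/5 — true.
(d) basic: |A| = 7, |A ∩ B| = 3; needs |A ∩ B| ≤ |A ∖ B| — true.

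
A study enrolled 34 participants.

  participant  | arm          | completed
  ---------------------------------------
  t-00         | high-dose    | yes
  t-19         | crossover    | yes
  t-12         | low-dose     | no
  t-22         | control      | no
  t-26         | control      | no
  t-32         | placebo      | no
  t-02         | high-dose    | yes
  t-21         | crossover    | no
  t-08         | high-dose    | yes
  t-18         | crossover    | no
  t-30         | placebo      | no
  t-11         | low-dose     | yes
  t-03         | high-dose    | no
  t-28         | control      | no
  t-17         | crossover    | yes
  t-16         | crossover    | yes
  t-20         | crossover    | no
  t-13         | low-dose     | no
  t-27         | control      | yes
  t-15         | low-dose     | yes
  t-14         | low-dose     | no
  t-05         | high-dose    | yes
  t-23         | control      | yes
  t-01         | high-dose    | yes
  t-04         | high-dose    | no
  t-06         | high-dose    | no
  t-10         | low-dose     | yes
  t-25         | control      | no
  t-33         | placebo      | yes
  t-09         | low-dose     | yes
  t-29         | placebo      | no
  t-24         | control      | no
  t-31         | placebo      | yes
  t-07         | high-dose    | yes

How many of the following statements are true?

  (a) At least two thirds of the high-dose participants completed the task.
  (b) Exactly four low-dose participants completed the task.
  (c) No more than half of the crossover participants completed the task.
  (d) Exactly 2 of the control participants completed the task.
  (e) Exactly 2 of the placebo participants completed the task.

5

(a) high-dose: |A| = 9, |A ∩ B| = 6; needs |A ∩ B| / |A| ≥ 2/3 — true.
(b) low-dose: |A| = 7, |A ∩ B| = 4; needs |A ∩ B| = 4 — true.
(c) crossover: |A| = 6, |A ∩ B| = 3; needs |A ∩ B| ≤ |A ∖ B| — true.
(d) control: |A| = 7, |A ∩ B| = 2; needs |A ∩ B| = 2 — true.
(e) placebo: |A| = 5, |A ∩ B| = 2; needs |A ∩ B| = 2 — true.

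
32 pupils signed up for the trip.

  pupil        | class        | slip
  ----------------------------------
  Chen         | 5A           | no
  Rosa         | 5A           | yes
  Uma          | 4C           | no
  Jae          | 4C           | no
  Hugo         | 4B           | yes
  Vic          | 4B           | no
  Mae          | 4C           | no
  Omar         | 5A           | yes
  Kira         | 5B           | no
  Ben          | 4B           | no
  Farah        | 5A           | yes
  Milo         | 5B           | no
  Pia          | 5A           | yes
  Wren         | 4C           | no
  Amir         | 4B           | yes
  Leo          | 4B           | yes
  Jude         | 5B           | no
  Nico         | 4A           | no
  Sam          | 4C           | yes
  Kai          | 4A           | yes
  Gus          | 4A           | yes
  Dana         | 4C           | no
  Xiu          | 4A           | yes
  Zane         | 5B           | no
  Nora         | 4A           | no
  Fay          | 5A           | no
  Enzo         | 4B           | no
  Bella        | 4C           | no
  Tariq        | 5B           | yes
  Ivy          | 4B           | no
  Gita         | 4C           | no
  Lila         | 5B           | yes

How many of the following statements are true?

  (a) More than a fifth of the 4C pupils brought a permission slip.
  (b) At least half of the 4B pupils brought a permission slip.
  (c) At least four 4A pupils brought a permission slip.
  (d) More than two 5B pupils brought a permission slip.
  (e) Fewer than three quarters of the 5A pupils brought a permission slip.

(a) 4C: |A| = 8, |A ∩ B| = 1; needs |A ∩ B| / |A| > 1/5 — false.
(b) 4B: |A| = 7, |A ∩ B| = 3; needs |A ∩ B| ≥ |A ∖ B| — false.
(c) 4A: |A| = 5, |A ∩ B| = 3; needs |A ∩ B| ≥ 4 — false.
(d) 5B: |A| = 6, |A ∩ B| = 2; needs |A ∩ B| > 2 — false.
(e) 5A: |A| = 6, |A ∩ B| = 4; needs |A ∩ B| / |A| < 3/4 — true.

1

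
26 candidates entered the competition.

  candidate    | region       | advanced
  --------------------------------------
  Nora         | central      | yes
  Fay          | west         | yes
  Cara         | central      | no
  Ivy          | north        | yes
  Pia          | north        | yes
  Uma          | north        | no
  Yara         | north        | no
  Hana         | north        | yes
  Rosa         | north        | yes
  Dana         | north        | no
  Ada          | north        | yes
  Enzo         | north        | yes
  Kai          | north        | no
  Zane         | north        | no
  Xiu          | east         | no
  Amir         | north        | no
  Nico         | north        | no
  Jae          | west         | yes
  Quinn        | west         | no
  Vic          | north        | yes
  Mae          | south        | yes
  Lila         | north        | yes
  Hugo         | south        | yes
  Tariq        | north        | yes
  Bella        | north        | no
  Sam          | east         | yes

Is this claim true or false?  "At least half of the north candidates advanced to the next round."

'At least half of the north candidates advanced to the next round' holds iff |A ∩ B| ≥ |A ∖ B|.
|A| = 17, |A ∩ B| = 9, |A ∖ B| = 8.
9 > 8, so the statement is true.

True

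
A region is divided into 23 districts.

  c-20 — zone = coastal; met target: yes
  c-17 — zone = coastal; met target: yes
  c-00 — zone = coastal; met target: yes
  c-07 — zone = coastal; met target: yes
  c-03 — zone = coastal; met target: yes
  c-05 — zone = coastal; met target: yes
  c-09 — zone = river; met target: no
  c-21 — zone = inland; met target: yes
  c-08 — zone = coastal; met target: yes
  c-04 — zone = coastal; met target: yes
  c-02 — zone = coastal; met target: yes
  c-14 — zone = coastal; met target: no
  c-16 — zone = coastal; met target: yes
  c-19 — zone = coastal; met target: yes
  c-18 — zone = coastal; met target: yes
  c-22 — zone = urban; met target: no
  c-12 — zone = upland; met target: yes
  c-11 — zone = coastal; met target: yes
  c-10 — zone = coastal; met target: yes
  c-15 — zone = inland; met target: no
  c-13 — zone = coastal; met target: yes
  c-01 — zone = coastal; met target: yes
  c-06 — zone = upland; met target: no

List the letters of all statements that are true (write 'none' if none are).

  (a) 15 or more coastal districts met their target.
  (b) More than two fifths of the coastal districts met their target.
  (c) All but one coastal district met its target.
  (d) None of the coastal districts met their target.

|A| = 17, |A ∩ B| = 16, |A ∖ B| = 1.
(a) |A ∩ B| ≥ 15: holds.
(b) |A ∩ B| / |A| > 2/5: holds.
(c) |A ∖ B| = 1: holds.
(d) A ∩ B = ∅ (|A ∩ B| = 0): fails.

(a), (b), (c)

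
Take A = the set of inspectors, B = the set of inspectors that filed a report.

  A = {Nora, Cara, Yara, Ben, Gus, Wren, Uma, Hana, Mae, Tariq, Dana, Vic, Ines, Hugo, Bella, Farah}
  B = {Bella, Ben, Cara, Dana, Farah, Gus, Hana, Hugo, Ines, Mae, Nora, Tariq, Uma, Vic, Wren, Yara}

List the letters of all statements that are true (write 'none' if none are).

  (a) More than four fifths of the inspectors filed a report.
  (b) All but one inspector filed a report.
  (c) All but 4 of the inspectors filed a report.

|A| = 16, |A ∩ B| = 16, |A ∖ B| = 0.
(a) |A ∩ B| / |A| > 4/5: holds.
(b) |A ∖ B| = 1: fails.
(c) |A ∖ B| = 4: fails.

(a)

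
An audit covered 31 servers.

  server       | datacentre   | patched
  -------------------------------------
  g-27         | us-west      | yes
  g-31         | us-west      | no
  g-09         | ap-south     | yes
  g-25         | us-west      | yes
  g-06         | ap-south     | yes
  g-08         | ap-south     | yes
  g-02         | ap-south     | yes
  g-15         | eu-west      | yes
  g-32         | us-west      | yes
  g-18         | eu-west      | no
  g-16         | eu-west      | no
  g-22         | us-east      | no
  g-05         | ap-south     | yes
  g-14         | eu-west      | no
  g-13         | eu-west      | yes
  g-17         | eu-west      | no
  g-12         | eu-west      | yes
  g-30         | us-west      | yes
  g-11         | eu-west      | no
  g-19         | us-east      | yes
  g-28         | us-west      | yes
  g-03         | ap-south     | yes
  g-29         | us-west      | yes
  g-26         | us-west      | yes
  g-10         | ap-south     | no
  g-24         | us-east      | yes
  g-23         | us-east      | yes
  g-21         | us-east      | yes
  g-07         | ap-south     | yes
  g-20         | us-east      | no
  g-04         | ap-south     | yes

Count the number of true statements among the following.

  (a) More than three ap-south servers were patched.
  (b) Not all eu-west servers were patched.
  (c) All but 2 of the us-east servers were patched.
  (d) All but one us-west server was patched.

(a) ap-south: |A| = 9, |A ∩ B| = 8; needs |A ∩ B| > 3 — true.
(b) eu-west: |A| = 8, |A ∩ B| = 3; needs A ⊄ B (|A ∖ B| ≥ 1) — true.
(c) us-east: |A| = 6, |A ∩ B| = 4; needs |A ∖ B| = 2 — true.
(d) us-west: |A| = 8, |A ∩ B| = 7; needs |A ∖ B| = 1 — true.

4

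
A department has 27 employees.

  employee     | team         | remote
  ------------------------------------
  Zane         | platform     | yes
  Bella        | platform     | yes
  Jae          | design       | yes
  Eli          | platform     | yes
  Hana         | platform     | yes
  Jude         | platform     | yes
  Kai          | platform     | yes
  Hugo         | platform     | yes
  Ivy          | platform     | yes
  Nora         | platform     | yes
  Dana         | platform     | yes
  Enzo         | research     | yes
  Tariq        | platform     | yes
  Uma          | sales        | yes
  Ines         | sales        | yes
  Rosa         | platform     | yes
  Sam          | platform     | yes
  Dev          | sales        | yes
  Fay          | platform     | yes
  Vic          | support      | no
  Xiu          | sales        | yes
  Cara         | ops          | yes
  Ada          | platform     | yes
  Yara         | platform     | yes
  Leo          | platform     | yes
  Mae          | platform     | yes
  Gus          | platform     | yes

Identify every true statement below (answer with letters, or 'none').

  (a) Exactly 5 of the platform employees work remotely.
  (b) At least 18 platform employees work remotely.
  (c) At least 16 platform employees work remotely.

(b), (c)

|A| = 19, |A ∩ B| = 19, |A ∖ B| = 0.
(a) |A ∩ B| = 5: fails.
(b) |A ∩ B| ≥ 18: holds.
(c) |A ∩ B| ≥ 16: holds.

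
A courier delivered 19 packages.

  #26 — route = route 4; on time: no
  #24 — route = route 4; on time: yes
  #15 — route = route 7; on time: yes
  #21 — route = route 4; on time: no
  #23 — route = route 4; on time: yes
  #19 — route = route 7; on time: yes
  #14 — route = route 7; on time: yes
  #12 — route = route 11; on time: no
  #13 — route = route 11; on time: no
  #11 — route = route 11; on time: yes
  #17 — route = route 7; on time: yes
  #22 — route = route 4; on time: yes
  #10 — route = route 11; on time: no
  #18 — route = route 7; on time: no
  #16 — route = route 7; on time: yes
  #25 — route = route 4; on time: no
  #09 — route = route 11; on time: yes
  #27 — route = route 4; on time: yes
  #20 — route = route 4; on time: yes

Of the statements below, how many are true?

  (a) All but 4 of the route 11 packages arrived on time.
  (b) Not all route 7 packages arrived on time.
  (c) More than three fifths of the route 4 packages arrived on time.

(a) route 11: |A| = 5, |A ∩ B| = 2; needs |A ∖ B| = 4 — false.
(b) route 7: |A| = 6, |A ∩ B| = 5; needs A ⊄ B (|A ∖ B| ≥ 1) — true.
(c) route 4: |A| = 8, |A ∩ B| = 5; needs |A ∩ B| / |A| > 3/5 — true.

2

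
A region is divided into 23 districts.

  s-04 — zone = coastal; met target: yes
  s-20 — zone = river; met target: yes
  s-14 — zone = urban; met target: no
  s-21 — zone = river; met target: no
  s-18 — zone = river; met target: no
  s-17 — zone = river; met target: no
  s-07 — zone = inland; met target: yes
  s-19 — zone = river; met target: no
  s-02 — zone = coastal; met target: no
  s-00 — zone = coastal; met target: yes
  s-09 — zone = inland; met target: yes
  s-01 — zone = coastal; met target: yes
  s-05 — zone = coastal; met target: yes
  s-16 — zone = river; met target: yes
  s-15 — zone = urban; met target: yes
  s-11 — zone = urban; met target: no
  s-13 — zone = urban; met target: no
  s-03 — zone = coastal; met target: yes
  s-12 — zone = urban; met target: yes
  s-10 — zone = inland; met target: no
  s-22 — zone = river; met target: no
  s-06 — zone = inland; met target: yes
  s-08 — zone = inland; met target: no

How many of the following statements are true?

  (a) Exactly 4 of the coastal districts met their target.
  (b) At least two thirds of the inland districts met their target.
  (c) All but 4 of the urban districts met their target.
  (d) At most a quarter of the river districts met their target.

0

(a) coastal: |A| = 6, |A ∩ B| = 5; needs |A ∩ B| = 4 — false.
(b) inland: |A| = 5, |A ∩ B| = 3; needs |A ∩ B| / |A| ≥ 2/3 — false.
(c) urban: |A| = 5, |A ∩ B| = 2; needs |A ∖ B| = 4 — false.
(d) river: |A| = 7, |A ∩ B| = 2; needs |A ∩ B| / |A| ≤ 1/4 — false.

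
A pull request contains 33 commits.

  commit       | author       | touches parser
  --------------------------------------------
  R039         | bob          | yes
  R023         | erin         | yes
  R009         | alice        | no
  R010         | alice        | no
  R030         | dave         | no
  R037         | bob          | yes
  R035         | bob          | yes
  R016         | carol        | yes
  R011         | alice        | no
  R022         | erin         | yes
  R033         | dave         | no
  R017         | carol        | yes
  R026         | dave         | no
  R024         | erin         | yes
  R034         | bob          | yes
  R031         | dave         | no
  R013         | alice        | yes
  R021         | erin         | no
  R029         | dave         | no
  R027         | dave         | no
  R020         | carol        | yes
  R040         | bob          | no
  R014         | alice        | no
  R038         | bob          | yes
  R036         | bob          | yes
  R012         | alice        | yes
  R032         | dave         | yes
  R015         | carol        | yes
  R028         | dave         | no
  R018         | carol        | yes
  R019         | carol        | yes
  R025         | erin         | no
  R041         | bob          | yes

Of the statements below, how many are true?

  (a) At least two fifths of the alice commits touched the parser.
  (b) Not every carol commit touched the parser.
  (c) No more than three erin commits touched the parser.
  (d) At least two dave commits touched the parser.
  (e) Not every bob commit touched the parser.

(a) alice: |A| = 6, |A ∩ B| = 2; needs |A ∩ B| / |A| ≥ 2/5 — false.
(b) carol: |A| = 6, |A ∩ B| = 6; needs A ⊄ B (|A ∖ B| ≥ 1) — false.
(c) erin: |A| = 5, |A ∩ B| = 3; needs |A ∩ B| ≤ 3 — true.
(d) dave: |A| = 8, |A ∩ B| = 1; needs |A ∩ B| ≥ 2 — false.
(e) bob: |A| = 8, |A ∩ B| = 7; needs A ⊄ B (|A ∖ B| ≥ 1) — true.

2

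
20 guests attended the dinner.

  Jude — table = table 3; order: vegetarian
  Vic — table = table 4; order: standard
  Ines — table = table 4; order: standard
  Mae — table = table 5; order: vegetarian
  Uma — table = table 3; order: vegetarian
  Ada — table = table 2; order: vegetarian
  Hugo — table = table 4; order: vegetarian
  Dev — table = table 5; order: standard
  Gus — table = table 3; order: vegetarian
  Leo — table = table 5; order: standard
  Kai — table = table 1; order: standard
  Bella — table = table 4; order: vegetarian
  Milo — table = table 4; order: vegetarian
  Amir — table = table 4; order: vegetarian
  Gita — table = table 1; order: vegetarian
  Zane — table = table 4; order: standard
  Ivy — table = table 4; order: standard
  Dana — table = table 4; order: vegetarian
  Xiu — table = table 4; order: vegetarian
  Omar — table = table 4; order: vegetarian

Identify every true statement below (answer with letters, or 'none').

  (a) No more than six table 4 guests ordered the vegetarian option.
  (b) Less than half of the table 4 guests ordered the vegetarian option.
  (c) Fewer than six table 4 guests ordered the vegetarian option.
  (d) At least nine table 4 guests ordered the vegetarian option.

none

|A| = 11, |A ∩ B| = 7, |A ∖ B| = 4.
(a) |A ∩ B| ≤ 6: fails.
(b) |A ∩ B| < |A ∖ B|: fails.
(c) |A ∩ B| < 6: fails.
(d) |A ∩ B| ≥ 9: fails.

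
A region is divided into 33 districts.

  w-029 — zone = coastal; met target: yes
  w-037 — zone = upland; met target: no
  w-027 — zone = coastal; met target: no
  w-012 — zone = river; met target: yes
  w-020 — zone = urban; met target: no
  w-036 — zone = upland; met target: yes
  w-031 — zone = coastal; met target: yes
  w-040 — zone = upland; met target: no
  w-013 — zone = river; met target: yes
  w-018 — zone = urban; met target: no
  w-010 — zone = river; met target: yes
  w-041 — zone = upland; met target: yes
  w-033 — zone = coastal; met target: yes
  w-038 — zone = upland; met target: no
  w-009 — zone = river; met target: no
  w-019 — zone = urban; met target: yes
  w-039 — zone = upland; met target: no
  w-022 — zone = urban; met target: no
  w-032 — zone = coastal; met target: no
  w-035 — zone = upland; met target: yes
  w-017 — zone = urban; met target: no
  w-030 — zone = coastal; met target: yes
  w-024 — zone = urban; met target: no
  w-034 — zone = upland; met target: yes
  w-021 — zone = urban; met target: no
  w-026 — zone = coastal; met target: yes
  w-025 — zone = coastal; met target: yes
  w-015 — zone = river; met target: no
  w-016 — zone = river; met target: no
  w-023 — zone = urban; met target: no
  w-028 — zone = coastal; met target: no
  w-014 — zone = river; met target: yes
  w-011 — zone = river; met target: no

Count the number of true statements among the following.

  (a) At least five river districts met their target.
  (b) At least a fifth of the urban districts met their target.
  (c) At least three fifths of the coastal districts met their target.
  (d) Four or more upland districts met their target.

2

(a) river: |A| = 8, |A ∩ B| = 4; needs |A ∩ B| ≥ 5 — false.
(b) urban: |A| = 8, |A ∩ B| = 1; needs |A ∩ B| / |A| ≥ 1/5 — false.
(c) coastal: |A| = 9, |A ∩ B| = 6; needs |A ∩ B| / |A| ≥ 3/5 — true.
(d) upland: |A| = 8, |A ∩ B| = 4; needs |A ∩ B| ≥ 4 — true.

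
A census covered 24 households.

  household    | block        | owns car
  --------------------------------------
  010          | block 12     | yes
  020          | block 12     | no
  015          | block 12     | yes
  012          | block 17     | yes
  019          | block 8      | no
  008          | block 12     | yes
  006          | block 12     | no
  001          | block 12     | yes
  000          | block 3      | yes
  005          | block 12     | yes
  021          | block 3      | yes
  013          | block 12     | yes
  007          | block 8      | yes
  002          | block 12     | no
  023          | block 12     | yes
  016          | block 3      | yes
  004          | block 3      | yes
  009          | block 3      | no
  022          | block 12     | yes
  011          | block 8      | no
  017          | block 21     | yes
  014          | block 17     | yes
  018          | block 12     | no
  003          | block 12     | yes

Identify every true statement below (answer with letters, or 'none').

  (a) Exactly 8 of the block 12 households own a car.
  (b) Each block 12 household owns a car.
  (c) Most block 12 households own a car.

|A| = 13, |A ∩ B| = 9, |A ∖ B| = 4.
(a) |A ∩ B| = 8: fails.
(b) A ⊆ B, i.e. every element of A is in B (|A ∖ B| = 0): fails.
(c) |A ∩ B| > |A ∖ B|: holds.

(c)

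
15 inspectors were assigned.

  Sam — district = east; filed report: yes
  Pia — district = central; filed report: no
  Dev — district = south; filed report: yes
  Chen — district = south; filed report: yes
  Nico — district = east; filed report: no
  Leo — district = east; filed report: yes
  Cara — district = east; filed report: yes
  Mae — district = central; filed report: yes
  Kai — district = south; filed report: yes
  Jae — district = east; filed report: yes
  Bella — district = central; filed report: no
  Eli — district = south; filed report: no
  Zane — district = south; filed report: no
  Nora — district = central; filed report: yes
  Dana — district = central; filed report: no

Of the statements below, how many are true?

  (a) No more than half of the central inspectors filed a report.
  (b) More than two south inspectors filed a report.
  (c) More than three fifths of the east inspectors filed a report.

3

(a) central: |A| = 5, |A ∩ B| = 2; needs |A ∩ B| ≤ |A ∖ B| — true.
(b) south: |A| = 5, |A ∩ B| = 3; needs |A ∩ B| > 2 — true.
(c) east: |A| = 5, |A ∩ B| = 4; needs |A ∩ B| / |A| > 3/5 — true.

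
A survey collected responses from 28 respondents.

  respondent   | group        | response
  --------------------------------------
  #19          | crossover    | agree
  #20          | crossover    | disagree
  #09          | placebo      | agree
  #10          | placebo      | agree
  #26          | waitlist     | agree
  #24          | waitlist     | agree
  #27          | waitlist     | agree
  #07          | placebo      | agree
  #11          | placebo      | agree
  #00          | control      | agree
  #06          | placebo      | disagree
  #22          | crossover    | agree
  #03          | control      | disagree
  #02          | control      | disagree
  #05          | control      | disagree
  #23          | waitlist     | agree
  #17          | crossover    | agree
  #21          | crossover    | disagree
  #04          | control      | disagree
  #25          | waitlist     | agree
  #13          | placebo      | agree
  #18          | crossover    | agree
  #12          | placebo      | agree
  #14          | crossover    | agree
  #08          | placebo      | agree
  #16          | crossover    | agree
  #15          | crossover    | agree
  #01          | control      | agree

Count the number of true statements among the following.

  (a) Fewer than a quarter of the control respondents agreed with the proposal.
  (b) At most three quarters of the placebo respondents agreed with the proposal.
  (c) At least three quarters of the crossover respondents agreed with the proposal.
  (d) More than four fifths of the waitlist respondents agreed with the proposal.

(a) control: |A| = 6, |A ∩ B| = 2; needs |A ∩ B| / |A| < 1/4 — false.
(b) placebo: |A| = 8, |A ∩ B| = 7; needs |A ∩ B| / |A| ≤ 3/4 — false.
(c) crossover: |A| = 9, |A ∩ B| = 7; needs |A ∩ B| / |A| ≥ 3/4 — true.
(d) waitlist: |A| = 5, |A ∩ B| = 5; needs |A ∩ B| / |A| > 4/5 — true.

2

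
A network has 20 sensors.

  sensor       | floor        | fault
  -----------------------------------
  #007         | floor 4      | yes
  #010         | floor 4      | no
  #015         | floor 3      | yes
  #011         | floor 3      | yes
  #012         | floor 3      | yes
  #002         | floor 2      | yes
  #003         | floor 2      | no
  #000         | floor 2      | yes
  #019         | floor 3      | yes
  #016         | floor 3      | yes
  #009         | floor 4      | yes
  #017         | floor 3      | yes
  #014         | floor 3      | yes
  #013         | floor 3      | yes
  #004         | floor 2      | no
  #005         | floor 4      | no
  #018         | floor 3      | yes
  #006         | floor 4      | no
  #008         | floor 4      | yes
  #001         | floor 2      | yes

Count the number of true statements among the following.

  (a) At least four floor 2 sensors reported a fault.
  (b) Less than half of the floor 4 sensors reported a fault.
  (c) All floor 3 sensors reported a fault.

1

(a) floor 2: |A| = 5, |A ∩ B| = 3; needs |A ∩ B| ≥ 4 — false.
(b) floor 4: |A| = 6, |A ∩ B| = 3; needs |A ∩ B| < |A ∖ B| — false.
(c) floor 3: |A| = 9, |A ∩ B| = 9; needs A ⊆ B, i.e. every element of A is in B (|A ∖ B| = 0) — true.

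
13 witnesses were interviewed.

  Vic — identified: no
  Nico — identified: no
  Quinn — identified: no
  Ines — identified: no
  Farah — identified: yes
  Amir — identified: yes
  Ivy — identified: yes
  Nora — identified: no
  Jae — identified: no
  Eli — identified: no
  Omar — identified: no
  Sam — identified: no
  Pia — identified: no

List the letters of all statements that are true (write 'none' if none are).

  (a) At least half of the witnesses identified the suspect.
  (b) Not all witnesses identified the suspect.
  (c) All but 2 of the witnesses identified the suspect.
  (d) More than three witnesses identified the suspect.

(b)

|A| = 13, |A ∩ B| = 3, |A ∖ B| = 10.
(a) |A ∩ B| ≥ |A ∖ B|: fails.
(b) A ⊄ B (|A ∖ B| ≥ 1): holds.
(c) |A ∖ B| = 2: fails.
(d) |A ∩ B| > 3: fails.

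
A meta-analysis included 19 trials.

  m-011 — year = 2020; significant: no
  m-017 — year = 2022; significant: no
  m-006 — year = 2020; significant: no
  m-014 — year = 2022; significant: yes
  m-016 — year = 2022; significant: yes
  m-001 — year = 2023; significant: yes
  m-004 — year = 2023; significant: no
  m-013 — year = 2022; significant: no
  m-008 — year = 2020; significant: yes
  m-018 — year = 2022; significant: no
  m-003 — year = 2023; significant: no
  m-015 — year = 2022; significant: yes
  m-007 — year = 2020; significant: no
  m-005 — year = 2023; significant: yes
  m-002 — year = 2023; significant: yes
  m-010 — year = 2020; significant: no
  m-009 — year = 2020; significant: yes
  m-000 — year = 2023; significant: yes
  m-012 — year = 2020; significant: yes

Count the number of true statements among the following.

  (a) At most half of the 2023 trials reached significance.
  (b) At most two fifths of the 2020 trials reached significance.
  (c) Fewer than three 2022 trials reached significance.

0

(a) 2023: |A| = 6, |A ∩ B| = 4; needs |A ∩ B| ≤ |A ∖ B| — false.
(b) 2020: |A| = 7, |A ∩ B| = 3; needs |A ∩ B| / |A| ≤ 2/5 — false.
(c) 2022: |A| = 6, |A ∩ B| = 3; needs |A ∩ B| < 3 — false.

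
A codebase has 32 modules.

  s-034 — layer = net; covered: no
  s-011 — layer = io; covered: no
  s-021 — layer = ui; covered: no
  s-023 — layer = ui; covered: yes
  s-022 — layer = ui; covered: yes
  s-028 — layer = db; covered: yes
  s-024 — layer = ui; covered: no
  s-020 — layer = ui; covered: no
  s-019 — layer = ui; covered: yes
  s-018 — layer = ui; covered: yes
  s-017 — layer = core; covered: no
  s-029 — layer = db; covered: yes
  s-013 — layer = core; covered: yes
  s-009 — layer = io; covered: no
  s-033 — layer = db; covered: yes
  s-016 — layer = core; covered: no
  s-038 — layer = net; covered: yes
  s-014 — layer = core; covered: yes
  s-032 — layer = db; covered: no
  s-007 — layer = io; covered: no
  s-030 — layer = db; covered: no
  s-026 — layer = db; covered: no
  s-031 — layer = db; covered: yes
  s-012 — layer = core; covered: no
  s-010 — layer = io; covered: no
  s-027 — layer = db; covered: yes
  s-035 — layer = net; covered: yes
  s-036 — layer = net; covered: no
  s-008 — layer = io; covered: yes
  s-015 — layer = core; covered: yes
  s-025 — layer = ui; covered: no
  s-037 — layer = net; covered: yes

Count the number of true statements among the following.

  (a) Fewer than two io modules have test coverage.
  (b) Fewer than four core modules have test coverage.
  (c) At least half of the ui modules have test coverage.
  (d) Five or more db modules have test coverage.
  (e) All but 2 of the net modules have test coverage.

(a) io: |A| = 5, |A ∩ B| = 1; needs |A ∩ B| < 2 — true.
(b) core: |A| = 6, |A ∩ B| = 3; needs |A ∩ B| < 4 — true.
(c) ui: |A| = 8, |A ∩ B| = 4; needs |A ∩ B| ≥ |A ∖ B| — true.
(d) db: |A| = 8, |A ∩ B| = 5; needs |A ∩ B| ≥ 5 — true.
(e) net: |A| = 5, |A ∩ B| = 3; needs |A ∖ B| = 2 — true.

5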